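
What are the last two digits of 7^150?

49

Square-and-reduce mod 100: 7^1≡7, 7^2≡49, 7^4≡1, 7^8≡1, 7^16≡1, 7^32≡1, 7^64≡1, 7^128≡1.
150 = 2 + 4 + 16 + 128, so 7^150 ≡ 49·1·1·1 ≡ 49 (mod 100).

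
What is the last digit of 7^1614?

9

Powers of 7 mod 10 repeat with period 4: 7, 9, 3, 1.
1614 leaves remainder 2 on division by 4, so 7^1614 ends in 9.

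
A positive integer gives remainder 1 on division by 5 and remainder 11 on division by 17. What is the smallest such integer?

11

Since 17·3 ≡ 1 (mod 5), take x = 11 + 17·((1−11)·3 mod 5) = 11 + 17·0 = 11.
Check: 11 mod 5 = 1, 11 mod 17 = 11.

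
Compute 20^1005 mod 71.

Successive squares of 20 mod 71: 20^1≡20, 20^2≡45, 20^4≡37, 20^8≡20, 20^16≡45, 20^32≡37, 20^64≡20, 20^128≡45, 20^256≡37, 20^512≡20.
1005 = 1 + 4 + 8 + 32 + 64 + 128 + 256 + 512, so 20^1005 ≡ 20·37·20·37·20·45·37·20 ≡ 37 (mod 71).

37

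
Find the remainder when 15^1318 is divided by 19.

By repeated squaring mod 19: 15^1≡15, 15^2≡16, 15^4≡9, 15^8≡5, 15^16≡6, 15^32≡17, 15^64≡4, 15^128≡16, 15^256≡9, 15^512≡5, 15^1024≡6.
Since 1318 = 2 + 4 + 32 + 256 + 1024 in binary, 15^1318 ≡ 16·9·17·9·6 ≡ 9 (mod 19).

9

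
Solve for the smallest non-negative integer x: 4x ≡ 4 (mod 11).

4⁻¹ ≡ 3 (mod 11) because 4·3 = 12 = 1·11 + 1.
Multiplying both sides by 3: x ≡ 3·4 = 12 ≡ 1 (mod 11).

1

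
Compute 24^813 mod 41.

19

Square-and-reduce mod 41: 24^1≡24, 24^2≡2, 24^4≡4, 24^8≡16, 24^16≡10, 24^32≡18, 24^64≡37, 24^128≡16, 24^256≡10, 24^512≡18.
Since 813 = 1 + 4 + 8 + 32 + 256 + 512 in binary, 24^813 ≡ 24·4·16·18·10·18 ≡ 19 (mod 41).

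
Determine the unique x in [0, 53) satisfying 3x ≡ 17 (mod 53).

The inverse of 3 mod 53 is 18 (since 3·18 = 54 ≡ 1).
So x ≡ 18·17 = 306 ≡ 41 (mod 53).

41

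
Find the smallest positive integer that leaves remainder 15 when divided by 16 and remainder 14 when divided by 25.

x ≡ 15 (mod 16) gives x ∈ {15, 31, 47, 63, 79, 95, 111, 127, …}.
The first of these with x mod 25 = 14 is 239.

239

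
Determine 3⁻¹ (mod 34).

23

34 = 11·3 + 1
3 = 3·1 + 0
Back-substituting gives 3·23 ≡ 1 (mod 34).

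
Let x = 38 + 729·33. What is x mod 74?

45

729·33 = 24057.
24057 mod 74 = 7 (since 325·74 = 24050).
(38 + 7) mod 74 = 45.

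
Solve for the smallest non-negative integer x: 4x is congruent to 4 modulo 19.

4⁻¹ ≡ 5 (mod 19) because 4·5 = 20 = 1·19 + 1.
Multiplying both sides by 5: x ≡ 5·4 = 20 ≡ 1 (mod 19).

1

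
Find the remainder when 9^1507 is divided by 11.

4

By repeated squaring mod 11: 9^1≡9, 9^2≡4, 9^4≡5, 9^8≡3, 9^16≡9, 9^32≡4, 9^64≡5, 9^128≡3, 9^256≡9, 9^512≡4, 9^1024≡5.
Since 1507 = 1 + 2 + 32 + 64 + 128 + 256 + 1024 in binary, 9^1507 ≡ 9·4·4·5·3·9·5 ≡ 4 (mod 11).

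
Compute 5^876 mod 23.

6

Successive squares of 5 mod 23: 5^1≡5, 5^2≡2, 5^4≡4, 5^8≡16, 5^16≡3, 5^32≡9, 5^64≡12, 5^128≡6, 5^256≡13, 5^512≡8.
876 = 4 + 8 + 32 + 64 + 256 + 512, so 5^876 ≡ 4·16·9·12·13·8 ≡ 6 (mod 23).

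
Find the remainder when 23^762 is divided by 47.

Square-and-reduce mod 47: 23^1≡23, 23^2≡12, 23^4≡3, 23^8≡9, 23^16≡34, 23^32≡28, 23^64≡32, 23^128≡37, 23^256≡6, 23^512≡36.
Since 762 = 2 + 8 + 16 + 32 + 64 + 128 + 512 in binary, 23^762 ≡ 12·9·34·28·32·37·36 ≡ 6 (mod 47).

6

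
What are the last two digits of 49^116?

01

By repeated squaring mod 100: 49^1≡49, 49^2≡1, 49^4≡1, 49^8≡1, 49^16≡1, 49^32≡1, 49^64≡1.
Since 116 = 4 + 16 + 32 + 64 in binary, 49^116 ≡ 1·1·1·1 ≡ 1 (mod 100).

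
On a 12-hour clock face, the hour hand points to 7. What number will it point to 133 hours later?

8

133 − 11·12 = 1, so 133 ≡ 1 (mod 12).
7 + 1 → 8 on a 12-hour dial.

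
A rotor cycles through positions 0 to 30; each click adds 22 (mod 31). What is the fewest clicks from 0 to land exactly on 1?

24

22·24 = 528 = 17·31 + 1, so 22⁻¹ ≡ 24 (mod 31).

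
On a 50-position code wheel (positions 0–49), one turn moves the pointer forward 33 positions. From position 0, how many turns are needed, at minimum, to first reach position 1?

47

33·47 = 1551 = 31·50 + 1, so 33⁻¹ ≡ 47 (mod 50).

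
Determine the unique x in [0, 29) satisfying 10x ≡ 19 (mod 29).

10⁻¹ ≡ 3 (mod 29) because 10·3 = 30 = 1·29 + 1.
So x ≡ 3·19 = 57 ≡ 28 (mod 29).

28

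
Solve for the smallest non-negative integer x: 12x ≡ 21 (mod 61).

The inverse of 12 mod 61 is 56 (since 12·56 = 672 ≡ 1).
So x ≡ 56·21 = 1176 ≡ 17 (mod 61).

17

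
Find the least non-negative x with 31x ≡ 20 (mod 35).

The inverse of 31 mod 35 is 26 (since 31·26 = 806 ≡ 1).
Multiplying both sides by 26: x ≡ 26·20 = 520 ≡ 30 (mod 35).

30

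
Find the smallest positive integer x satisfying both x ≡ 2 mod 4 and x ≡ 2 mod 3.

x ≡ 2 (mod 3) gives x ∈ {2}.
The first of these with x mod 4 = 2 is 2.

2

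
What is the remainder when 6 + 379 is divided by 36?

Dividing 379 by 36 gives quotient 10 and remainder 19.
(6 + 19) mod 36 = 25.

25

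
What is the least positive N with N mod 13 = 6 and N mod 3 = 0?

Since 3·9 ≡ 1 (mod 13), take x = 0 + 3·((6−0)·9 mod 13) = 0 + 3·2 = 6.
Check: 6 mod 13 = 6, 6 mod 3 = 0.

6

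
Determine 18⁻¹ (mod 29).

21

29 = 1·18 + 11
18 = 1·11 + 7
11 = 1·7 + 4
7 = 1·4 + 3
4 = 1·3 + 1
3 = 3·1 + 0
Back-substituting gives 18·21 ≡ 1 (mod 29).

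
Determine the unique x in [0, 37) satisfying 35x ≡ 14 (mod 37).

30

35⁻¹ ≡ 18 (mod 37) because 35·18 = 630 = 17·37 + 1.
So x ≡ 18·14 = 252 ≡ 30 (mod 37).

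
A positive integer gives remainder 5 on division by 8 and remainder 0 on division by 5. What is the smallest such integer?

5

x ≡ 0 (mod 5) gives x ∈ {0, 5}.
The first of these with x mod 8 = 5 is 5.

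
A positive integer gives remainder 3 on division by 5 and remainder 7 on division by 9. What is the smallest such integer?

x ≡ 3 (mod 5) gives x ∈ {3, 8, 13, 18, 23, 28, 33, 38, …}.
The first of these with x mod 9 = 7 is 43.

43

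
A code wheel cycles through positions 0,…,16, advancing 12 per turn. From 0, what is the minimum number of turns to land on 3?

13

The inverse of 12 mod 17 is 10 (since 12·10 = 120 ≡ 1).
Multiplying both sides by 10: x ≡ 10·3 = 30 ≡ 13 (mod 17).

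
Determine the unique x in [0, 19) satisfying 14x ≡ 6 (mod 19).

14⁻¹ ≡ 15 (mod 19) because 14·15 = 210 = 11·19 + 1.
Multiplying both sides by 15: x ≡ 15·6 = 90 ≡ 14 (mod 19).

14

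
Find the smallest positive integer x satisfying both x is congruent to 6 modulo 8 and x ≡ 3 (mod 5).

38

x ≡ 3 (mod 5) gives x ∈ {3, 8, 13, 18, 23, 28, 33, 38}.
The first of these with x mod 8 = 6 is 38.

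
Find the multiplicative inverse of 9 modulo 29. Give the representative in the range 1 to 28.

13

9·13 = 117 = 4·29 + 1, so 9⁻¹ ≡ 13 (mod 29).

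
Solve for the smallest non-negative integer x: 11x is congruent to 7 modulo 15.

11⁻¹ ≡ 11 (mod 15) because 11·11 = 121 = 8·15 + 1.
So x ≡ 11·7 = 77 ≡ 2 (mod 15).
Check: 11·2 = 22 = 1·15 + 7.

2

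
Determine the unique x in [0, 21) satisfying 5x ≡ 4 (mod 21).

5⁻¹ ≡ 17 (mod 21) because 5·17 = 85 = 4·21 + 1.
Multiplying both sides by 17: x ≡ 17·4 = 68 ≡ 5 (mod 21).

5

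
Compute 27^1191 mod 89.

75

Square-and-reduce mod 89: 27^1≡27, 27^2≡17, 27^4≡22, 27^8≡39, 27^16≡8, 27^32≡64, 27^64≡2, 27^128≡4, 27^256≡16, 27^512≡78, 27^1024≡32.
Since 1191 = 1 + 2 + 4 + 32 + 128 + 1024 in binary, 27^1191 ≡ 27·17·22·64·4·32 ≡ 75 (mod 89).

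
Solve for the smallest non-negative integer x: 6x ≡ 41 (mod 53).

51

The inverse of 6 mod 53 is 9 (since 6·9 = 54 ≡ 1).
Multiplying both sides by 9: x ≡ 9·41 = 369 ≡ 51 (mod 53).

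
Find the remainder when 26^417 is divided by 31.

Successive squares of 26 mod 31: 26^1≡26, 26^2≡25, 26^4≡5, 26^8≡25, 26^16≡5, 26^32≡25, 26^64≡5, 26^128≡25, 26^256≡5.
417 = 1 + 32 + 128 + 256, so 26^417 ≡ 26·25·25·5 ≡ 30 (mod 31).

30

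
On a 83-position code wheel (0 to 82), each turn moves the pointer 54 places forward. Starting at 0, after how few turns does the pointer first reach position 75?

54⁻¹ ≡ 20 (mod 83) because 54·20 = 1080 = 13·83 + 1.
So x ≡ 20·75 = 1500 ≡ 6 (mod 83).

6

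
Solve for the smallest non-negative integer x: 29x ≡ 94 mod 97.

29⁻¹ ≡ 87 (mod 97) because 29·87 = 2523 = 26·97 + 1.
Multiplying both sides by 87: x ≡ 87·94 = 8178 ≡ 30 (mod 97).

30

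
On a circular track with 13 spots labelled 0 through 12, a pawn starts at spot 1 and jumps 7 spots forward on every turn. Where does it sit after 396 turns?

396·7 = 2772.
2772 = 213·13 + 3, so 2772 mod 13 = 3.
(1 + 3) mod 13 = 4.

4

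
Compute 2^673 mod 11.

8

Successive squares of 2 mod 11: 2^1≡2, 2^2≡4, 2^4≡5, 2^8≡3, 2^16≡9, 2^32≡4, 2^64≡5, 2^128≡3, 2^256≡9, 2^512≡4.
Since 673 = 1 + 32 + 128 + 512 in binary, 2^673 ≡ 2·4·3·4 ≡ 8 (mod 11).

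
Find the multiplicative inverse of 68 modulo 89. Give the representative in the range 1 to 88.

72

68·72 = 4896 = 55·89 + 1, so 68⁻¹ ≡ 72 (mod 89).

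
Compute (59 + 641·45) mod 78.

641·45 = 28845.
28845 = 369·78 + 63, so 28845 mod 78 = 63.
(59 + 63) mod 78 = 44.

44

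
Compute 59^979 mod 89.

12

By repeated squaring mod 89: 59^1≡59, 59^2≡10, 59^4≡11, 59^8≡32, 59^16≡45, 59^32≡67, 59^64≡39, 59^128≡8, 59^256≡64, 59^512≡2.
Since 979 = 1 + 2 + 16 + 64 + 128 + 256 + 512 in binary, 59^979 ≡ 59·10·45·39·8·64·2 ≡ 12 (mod 89).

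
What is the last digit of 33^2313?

3

Last digits of 3^n: 3, 9, 7, 1 (period 4).
2313 leaves remainder 1 on division by 4, so 33^2313 ends in 3.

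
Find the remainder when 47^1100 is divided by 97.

96

Square-and-reduce mod 97: 47^1≡47, 47^2≡75, 47^4≡96, 47^8≡1, 47^16≡1, 47^32≡1, 47^64≡1, 47^128≡1, 47^256≡1, 47^512≡1, 47^1024≡1.
1100 = 4 + 8 + 64 + 1024, so 47^1100 ≡ 96·1·1·1 ≡ 96 (mod 97).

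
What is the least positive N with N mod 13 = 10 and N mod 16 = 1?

49

x ≡ 10 (mod 13) gives x ∈ {10, 23, 36, 49}.
The first of these with x mod 16 = 1 is 49.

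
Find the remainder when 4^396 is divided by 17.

By repeated squaring mod 17: 4^1≡4, 4^2≡16, 4^4≡1, 4^8≡1, 4^16≡1, 4^32≡1, 4^64≡1, 4^128≡1, 4^256≡1.
Since 396 = 4 + 8 + 128 + 256 in binary, 4^396 ≡ 1·1·1·1 ≡ 1 (mod 17).

1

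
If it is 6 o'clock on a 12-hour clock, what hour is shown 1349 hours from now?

11

1349 − 112·12 = 5, so 1349 ≡ 5 (mod 12).
6 + 5 → 11 on a 12-hour dial.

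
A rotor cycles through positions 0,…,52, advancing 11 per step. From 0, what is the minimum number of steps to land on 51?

11⁻¹ ≡ 29 (mod 53) because 11·29 = 319 = 6·53 + 1.
So x ≡ 29·51 = 1479 ≡ 48 (mod 53).
Check: 11·48 = 528 = 9·53 + 51.

48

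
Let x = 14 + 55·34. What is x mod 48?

12

55·34 = 1870.
1870 = 38·48 + 46, so 1870 mod 48 = 46.
(14 + 46) mod 48 = 12.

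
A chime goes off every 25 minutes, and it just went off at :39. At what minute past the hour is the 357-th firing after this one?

24

357·25 = 8925.
8925 = 148·60 + 45, so 8925 mod 60 = 45.
(39 + 45) mod 60 = 24.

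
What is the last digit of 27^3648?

Last digits of 7^n: 7, 9, 3, 1 (period 4).
3648 mod 4 = 0, so the last digit matches 7^4 = 1.

1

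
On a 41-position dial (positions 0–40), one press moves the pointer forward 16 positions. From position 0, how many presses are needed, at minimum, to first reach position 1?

18

16·18 = 288 = 7·41 + 1, so 16⁻¹ ≡ 18 (mod 41).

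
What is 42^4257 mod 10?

Powers of 2 mod 10 repeat with period 4: 2, 4, 8, 6.
4257 mod 4 = 1, so the last digit matches 2^1 = 2.

2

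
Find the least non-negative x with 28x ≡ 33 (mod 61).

60

28⁻¹ ≡ 24 (mod 61) because 28·24 = 672 = 11·61 + 1.
Multiplying both sides by 24: x ≡ 24·33 = 792 ≡ 60 (mod 61).
Check: 28·60 = 1680 = 27·61 + 33.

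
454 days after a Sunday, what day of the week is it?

Dividing 454 by 7 gives quotient 64 and remainder 6.
Sunday + 6 days → Saturday.

Saturday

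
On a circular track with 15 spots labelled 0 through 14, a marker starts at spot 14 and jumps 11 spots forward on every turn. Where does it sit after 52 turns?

52·11 = 572.
572 mod 15 = 2 (since 38·15 = 570).
(14 + 2) mod 15 = 1.

1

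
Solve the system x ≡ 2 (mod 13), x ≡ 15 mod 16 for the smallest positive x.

15

x ≡ 2 (mod 13) gives x ∈ {2, 15}.
The first of these with x mod 16 = 15 is 15.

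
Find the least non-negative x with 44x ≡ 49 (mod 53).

44⁻¹ ≡ 47 (mod 53) because 44·47 = 2068 = 39·53 + 1.
So x ≡ 47·49 = 2303 ≡ 24 (mod 53).
Check: 44·24 = 1056 = 19·53 + 49.

24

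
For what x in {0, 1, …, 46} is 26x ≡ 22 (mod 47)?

37

26⁻¹ ≡ 38 (mod 47) because 26·38 = 988 = 21·47 + 1.
Multiplying both sides by 38: x ≡ 38·22 = 836 ≡ 37 (mod 47).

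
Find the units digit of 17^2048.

Last digits of 7^n: 7, 9, 3, 1 (period 4).
2048 leaves remainder 0 on division by 4, so 17^2048 ends in 1.

1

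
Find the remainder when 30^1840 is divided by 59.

Successive squares of 30 mod 59: 30^1≡30, 30^2≡15, 30^4≡48, 30^8≡3, 30^16≡9, 30^32≡22, 30^64≡12, 30^128≡26, 30^256≡27, 30^512≡21, 30^1024≡28.
Since 1840 = 16 + 32 + 256 + 512 + 1024 in binary, 30^1840 ≡ 9·22·27·21·28 ≡ 46 (mod 59).

46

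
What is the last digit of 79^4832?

The units digit of 79^n cycles with period 2: 9, 1, …
4832 mod 2 = 0, so the last digit matches 9^2 = 1.

1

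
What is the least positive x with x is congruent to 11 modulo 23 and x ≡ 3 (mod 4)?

x ≡ 3 (mod 4) gives x ∈ {3, 7, 11}.
The first of these with x mod 23 = 11 is 11.

11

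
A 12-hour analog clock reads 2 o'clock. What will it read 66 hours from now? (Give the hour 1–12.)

66 − 5·12 = 6, so 66 ≡ 6 (mod 12).
2 + 6 → 8 on a 12-hour dial.

8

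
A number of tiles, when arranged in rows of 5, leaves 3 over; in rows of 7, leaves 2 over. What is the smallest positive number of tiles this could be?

23

Since 7·3 ≡ 1 (mod 5), take x = 2 + 7·((3−2)·3 mod 5) = 2 + 7·3 = 23.
Check: 23 mod 5 = 3, 23 mod 7 = 2.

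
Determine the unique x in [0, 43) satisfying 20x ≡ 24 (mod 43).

20⁻¹ ≡ 28 (mod 43) because 20·28 = 560 = 13·43 + 1.
Multiplying both sides by 28: x ≡ 28·24 = 672 ≡ 27 (mod 43).
Check: 20·27 = 540 = 12·43 + 24.

27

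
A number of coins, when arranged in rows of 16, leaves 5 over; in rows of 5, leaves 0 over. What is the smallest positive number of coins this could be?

x ≡ 0 (mod 5) gives x ∈ {0, 5}.
The first of these with x mod 16 = 5 is 5.

5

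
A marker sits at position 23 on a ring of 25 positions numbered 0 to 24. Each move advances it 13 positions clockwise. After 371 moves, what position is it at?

21

371·13 = 4823.
4823 = 192·25 + 23, so 4823 mod 25 = 23.
(23 + 23) mod 25 = 21.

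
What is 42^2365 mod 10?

Last digits of 2^n: 2, 4, 8, 6 (period 4).
2365 mod 4 = 1, so the last digit matches 2^1 = 2.

2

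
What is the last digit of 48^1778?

Powers of 8 mod 10 repeat with period 4: 8, 4, 2, 6.
1778 leaves remainder 2 on division by 4, so 48^1778 ends in 4.

4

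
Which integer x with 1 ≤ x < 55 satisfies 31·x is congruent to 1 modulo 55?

31·16 = 496 = 9·55 + 1, so 31⁻¹ ≡ 16 (mod 55).

16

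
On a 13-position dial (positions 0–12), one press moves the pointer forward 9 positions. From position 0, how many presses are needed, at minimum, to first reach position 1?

13 = 1·9 + 4
9 = 2·4 + 1
4 = 4·1 + 0
Back-substituting gives 9·3 ≡ 1 (mod 13).

3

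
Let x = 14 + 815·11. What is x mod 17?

815·11 = 8965.
8965 = 527·17 + 6, so 8965 mod 17 = 6.
(14 + 6) mod 17 = 3.

3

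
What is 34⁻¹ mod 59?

59 = 1·34 + 25
34 = 1·25 + 9
25 = 2·9 + 7
9 = 1·7 + 2
7 = 3·2 + 1
2 = 2·1 + 0
Back-substituting gives 34·33 ≡ 1 (mod 59).

33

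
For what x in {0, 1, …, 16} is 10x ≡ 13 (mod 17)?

3

The inverse of 10 mod 17 is 12 (since 10·12 = 120 ≡ 1).
So x ≡ 12·13 = 156 ≡ 3 (mod 17).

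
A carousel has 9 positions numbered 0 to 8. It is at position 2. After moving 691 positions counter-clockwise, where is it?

691 − 76·9 = 7, so 691 ≡ 7 (mod 9).
(2 − 7) mod 9 = 4.

4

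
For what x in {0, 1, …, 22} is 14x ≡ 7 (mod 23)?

The inverse of 14 mod 23 is 5 (since 14·5 = 70 ≡ 1).
So x ≡ 5·7 = 35 ≡ 12 (mod 23).

12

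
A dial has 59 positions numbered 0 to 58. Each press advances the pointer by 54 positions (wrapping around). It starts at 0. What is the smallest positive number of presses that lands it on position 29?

54⁻¹ ≡ 47 (mod 59) because 54·47 = 2538 = 43·59 + 1.
So x ≡ 47·29 = 1363 ≡ 6 (mod 59).
Check: 54·6 = 324 = 5·59 + 29.

6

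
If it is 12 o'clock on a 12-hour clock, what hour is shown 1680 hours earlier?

12

Dividing 1680 by 12 gives quotient 140 and remainder 0.
12 − 0 → 12 on a 12-hour dial.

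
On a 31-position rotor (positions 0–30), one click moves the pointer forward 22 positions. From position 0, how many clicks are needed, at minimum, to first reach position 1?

31 = 1·22 + 9
22 = 2·9 + 4
9 = 2·4 + 1
4 = 4·1 + 0
Back-substituting gives 22·24 ≡ 1 (mod 31).

24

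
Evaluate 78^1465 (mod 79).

78

By repeated squaring mod 79: 78^1≡78, 78^2≡1, 78^4≡1, 78^8≡1, 78^16≡1, 78^32≡1, 78^64≡1, 78^128≡1, 78^256≡1, 78^512≡1, 78^1024≡1.
Since 1465 = 1 + 8 + 16 + 32 + 128 + 256 + 1024 in binary, 78^1465 ≡ 78·1·1·1·1·1·1 ≡ 78 (mod 79).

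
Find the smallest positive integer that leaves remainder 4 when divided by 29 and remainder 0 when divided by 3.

x ≡ 0 (mod 3) gives x ∈ {0, 3, 6, 9, 12, 15, 18, 21, …}.
The first of these with x mod 29 = 4 is 33.

33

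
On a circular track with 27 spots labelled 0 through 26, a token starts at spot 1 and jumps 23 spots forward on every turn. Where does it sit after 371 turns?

371·23 = 8533.
8533 mod 27 = 1 (since 316·27 = 8532).
(1 + 1) mod 27 = 2.

2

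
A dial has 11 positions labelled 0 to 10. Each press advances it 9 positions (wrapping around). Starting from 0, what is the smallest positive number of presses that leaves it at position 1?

9·5 = 45 = 4·11 + 1, so 9⁻¹ ≡ 5 (mod 11).

5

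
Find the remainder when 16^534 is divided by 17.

Square-and-reduce mod 17: 16^1≡16, 16^2≡1, 16^4≡1, 16^8≡1, 16^16≡1, 16^32≡1, 16^64≡1, 16^128≡1, 16^256≡1, 16^512≡1.
Since 534 = 2 + 4 + 16 + 512 in binary, 16^534 ≡ 1·1·1·1 ≡ 1 (mod 17).

1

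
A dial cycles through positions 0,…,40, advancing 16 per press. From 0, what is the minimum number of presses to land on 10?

The inverse of 16 mod 41 is 18 (since 16·18 = 288 ≡ 1).
So x ≡ 18·10 = 180 ≡ 16 (mod 41).

16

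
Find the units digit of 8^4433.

8

The units digit of 8^n cycles with period 4: 8, 4, 2, 6, …
4433 mod 4 = 1, so the last digit matches 8^1 = 8.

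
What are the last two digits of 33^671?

Successive squares of 33 mod 100: 33^1≡33, 33^2≡89, 33^4≡21, 33^8≡41, 33^16≡81, 33^32≡61, 33^64≡21, 33^128≡41, 33^256≡81, 33^512≡61.
Since 671 = 1 + 2 + 4 + 8 + 16 + 128 + 512 in binary, 33^671 ≡ 33·89·21·41·81·41·61 ≡ 17 (mod 100).

17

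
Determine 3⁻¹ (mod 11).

3·4 = 12 = 1·11 + 1, so 3⁻¹ ≡ 4 (mod 11).

4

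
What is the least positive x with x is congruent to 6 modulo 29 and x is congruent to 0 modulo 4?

64

x ≡ 0 (mod 4) gives x ∈ {0, 4, 8, 12, 16, 20, 24, 28, …}.
The first of these with x mod 29 = 6 is 64.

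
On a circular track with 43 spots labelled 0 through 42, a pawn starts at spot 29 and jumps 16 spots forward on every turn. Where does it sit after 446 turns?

27

446·16 = 7136.
7136 mod 43 = 41 (since 165·43 = 7095).
(29 + 41) mod 43 = 27.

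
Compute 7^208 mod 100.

1

Square-and-reduce mod 100: 7^1≡7, 7^2≡49, 7^4≡1, 7^8≡1, 7^16≡1, 7^32≡1, 7^64≡1, 7^128≡1.
208 = 16 + 64 + 128, so 7^208 ≡ 1·1·1 ≡ 1 (mod 100).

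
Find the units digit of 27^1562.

Powers of 7 mod 10 repeat with period 4: 7, 9, 3, 1.
1562 leaves remainder 2 on division by 4, so 27^1562 ends in 9.

9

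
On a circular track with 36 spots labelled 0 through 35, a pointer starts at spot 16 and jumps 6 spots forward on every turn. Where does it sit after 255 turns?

34

255·6 = 1530.
1530 − 42·36 = 18, so 1530 ≡ 18 (mod 36).
(16 + 18) mod 36 = 34.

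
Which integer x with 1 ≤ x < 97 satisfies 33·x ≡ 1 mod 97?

97 = 2·33 + 31
33 = 1·31 + 2
31 = 15·2 + 1
2 = 2·1 + 0
Back-substituting gives 33·50 ≡ 1 (mod 97).

50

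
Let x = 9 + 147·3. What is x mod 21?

147·3 = 441.
441 mod 21 = 0 (since 21·21 = 441).
(9 + 0) mod 21 = 9.

9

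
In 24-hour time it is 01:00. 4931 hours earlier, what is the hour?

14

4931 mod 24 = 11 (since 205·24 = 4920).
(1 − 11) mod 24 = 14.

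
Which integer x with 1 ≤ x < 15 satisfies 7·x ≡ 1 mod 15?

7·13 = 91 = 6·15 + 1, so 7⁻¹ ≡ 13 (mod 15).

13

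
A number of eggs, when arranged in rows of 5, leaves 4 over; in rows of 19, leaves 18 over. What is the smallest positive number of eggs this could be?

Since 19·4 ≡ 1 (mod 5), take x = 18 + 19·((4−18)·4 mod 5) = 18 + 19·4 = 94.
Check: 94 mod 5 = 4, 94 mod 19 = 18.

94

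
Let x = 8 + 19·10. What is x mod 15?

3

19·10 = 190.
190 = 12·15 + 10, so 190 mod 15 = 10.
(8 + 10) mod 15 = 3.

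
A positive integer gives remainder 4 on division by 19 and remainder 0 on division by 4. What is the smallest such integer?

Since 4·5 ≡ 1 (mod 19), take x = 0 + 4·((4−0)·5 mod 19) = 0 + 4·1 = 4.
Check: 4 mod 19 = 4, 4 mod 4 = 0.

4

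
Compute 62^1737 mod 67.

40

By repeated squaring mod 67: 62^1≡62, 62^2≡25, 62^4≡22, 62^8≡15, 62^16≡24, 62^32≡40, 62^64≡59, 62^128≡64, 62^256≡9, 62^512≡14, 62^1024≡62.
1737 = 1 + 8 + 64 + 128 + 512 + 1024, so 62^1737 ≡ 62·15·59·64·14·62 ≡ 40 (mod 67).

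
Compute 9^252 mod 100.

81

Square-and-reduce mod 100: 9^1≡9, 9^2≡81, 9^4≡61, 9^8≡21, 9^16≡41, 9^32≡81, 9^64≡61, 9^128≡21.
Since 252 = 4 + 8 + 16 + 32 + 64 + 128 in binary, 9^252 ≡ 61·21·41·81·61·21 ≡ 81 (mod 100).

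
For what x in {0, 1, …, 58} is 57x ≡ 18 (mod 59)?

50

57⁻¹ ≡ 29 (mod 59) because 57·29 = 1653 = 28·59 + 1.
So x ≡ 29·18 = 522 ≡ 50 (mod 59).
Check: 57·50 = 2850 = 48·59 + 18.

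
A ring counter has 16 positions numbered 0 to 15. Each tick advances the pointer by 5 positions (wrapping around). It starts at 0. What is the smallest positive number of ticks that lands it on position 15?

5⁻¹ ≡ 13 (mod 16) because 5·13 = 65 = 4·16 + 1.
So x ≡ 13·15 = 195 ≡ 3 (mod 16).

3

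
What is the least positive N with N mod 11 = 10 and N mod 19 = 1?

x ≡ 10 (mod 11) gives x ∈ {10, 21, 32, 43, 54, 65, 76, 87, …}.
The first of these with x mod 19 = 1 is 153.

153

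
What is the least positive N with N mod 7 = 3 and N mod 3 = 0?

Since 3·5 ≡ 1 (mod 7), take x = 0 + 3·((3−0)·5 mod 7) = 0 + 3·1 = 3.
Check: 3 mod 7 = 3, 3 mod 3 = 0.

3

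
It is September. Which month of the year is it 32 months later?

May

32 = 2·12 + 8, so 32 mod 12 = 8.
September + 8 months → May.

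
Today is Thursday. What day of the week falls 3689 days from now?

3689 − 527·7 = 0, so 3689 ≡ 0 (mod 7).
Thursday + 0 days → Thursday.

Thursday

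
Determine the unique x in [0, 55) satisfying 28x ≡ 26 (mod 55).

28⁻¹ ≡ 2 (mod 55) because 28·2 = 56 = 1·55 + 1.
Multiplying both sides by 2: x ≡ 2·26 = 52 ≡ 52 (mod 55).
Check: 28·52 = 1456 = 26·55 + 26.

52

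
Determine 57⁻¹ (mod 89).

57·25 = 1425 = 16·89 + 1, so 57⁻¹ ≡ 25 (mod 89).

25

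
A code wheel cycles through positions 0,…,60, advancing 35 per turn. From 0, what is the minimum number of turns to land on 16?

35⁻¹ ≡ 7 (mod 61) because 35·7 = 245 = 4·61 + 1.
Multiplying both sides by 7: x ≡ 7·16 = 112 ≡ 51 (mod 61).
Check: 35·51 = 1785 = 29·61 + 16.

51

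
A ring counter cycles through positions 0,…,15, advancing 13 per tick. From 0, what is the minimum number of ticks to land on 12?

The inverse of 13 mod 16 is 5 (since 13·5 = 65 ≡ 1).
So x ≡ 5·12 = 60 ≡ 12 (mod 16).
Check: 13·12 = 156 = 9·16 + 12.

12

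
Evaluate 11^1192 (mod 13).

By repeated squaring mod 13: 11^1≡11, 11^2≡4, 11^4≡3, 11^8≡9, 11^16≡3, 11^32≡9, 11^64≡3, 11^128≡9, 11^256≡3, 11^512≡9, 11^1024≡3.
Since 1192 = 8 + 32 + 128 + 1024 in binary, 11^1192 ≡ 9·9·9·3 ≡ 3 (mod 13).

3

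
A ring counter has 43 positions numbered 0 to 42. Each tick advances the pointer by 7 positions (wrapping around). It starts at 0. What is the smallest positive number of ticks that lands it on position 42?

6

7⁻¹ ≡ 37 (mod 43) because 7·37 = 259 = 6·43 + 1.
So x ≡ 37·42 = 1554 ≡ 6 (mod 43).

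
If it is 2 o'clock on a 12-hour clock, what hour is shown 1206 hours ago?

8

1206 mod 12 = 6 (since 100·12 = 1200).
2 − 6 → 8 on a 12-hour dial.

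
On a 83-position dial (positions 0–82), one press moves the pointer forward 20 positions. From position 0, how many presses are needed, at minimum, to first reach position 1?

54

20·54 = 1080 = 13·83 + 1, so 20⁻¹ ≡ 54 (mod 83).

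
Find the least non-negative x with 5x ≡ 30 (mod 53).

6

The inverse of 5 mod 53 is 32 (since 5·32 = 160 ≡ 1).
Multiplying both sides by 32: x ≡ 32·30 = 960 ≡ 6 (mod 53).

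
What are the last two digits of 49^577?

Successive squares of 49 mod 100: 49^1≡49, 49^2≡1, 49^4≡1, 49^8≡1, 49^16≡1, 49^32≡1, 49^64≡1, 49^128≡1, 49^256≡1, 49^512≡1.
Since 577 = 1 + 64 + 512 in binary, 49^577 ≡ 49·1·1 ≡ 49 (mod 100).

49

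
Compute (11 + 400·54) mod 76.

400·54 = 21600.
21600 − 284·76 = 16, so 21600 ≡ 16 (mod 76).
(11 + 16) mod 76 = 27.

27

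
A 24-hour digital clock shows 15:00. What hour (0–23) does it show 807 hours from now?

807 − 33·24 = 15, so 807 ≡ 15 (mod 24).
(15 + 15) mod 24 = 6.

6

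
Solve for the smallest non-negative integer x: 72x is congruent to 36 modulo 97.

The inverse of 72 mod 97 is 31 (since 72·31 = 2232 ≡ 1).
Multiplying both sides by 31: x ≡ 31·36 = 1116 ≡ 49 (mod 97).

49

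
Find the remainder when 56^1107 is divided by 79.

78

By repeated squaring mod 79: 56^1≡56, 56^2≡55, 56^4≡23, 56^8≡55, 56^16≡23, 56^32≡55, 56^64≡23, 56^128≡55, 56^256≡23, 56^512≡55, 56^1024≡23.
Since 1107 = 1 + 2 + 16 + 64 + 1024 in binary, 56^1107 ≡ 56·55·23·23·23 ≡ 78 (mod 79).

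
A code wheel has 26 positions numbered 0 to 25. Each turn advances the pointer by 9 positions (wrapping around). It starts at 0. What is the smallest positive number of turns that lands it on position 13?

13

9⁻¹ ≡ 3 (mod 26) because 9·3 = 27 = 1·26 + 1.
Multiplying both sides by 3: x ≡ 3·13 = 39 ≡ 13 (mod 26).
Check: 9·13 = 117 = 4·26 + 13.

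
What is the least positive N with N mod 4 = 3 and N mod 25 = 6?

x ≡ 3 (mod 4) gives x ∈ {3, 7, 11, 15, 19, 23, 27, 31}.
The first of these with x mod 25 = 6 is 31.

31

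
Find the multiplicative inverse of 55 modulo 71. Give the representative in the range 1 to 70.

31

55·31 = 1705 = 24·71 + 1, so 55⁻¹ ≡ 31 (mod 71).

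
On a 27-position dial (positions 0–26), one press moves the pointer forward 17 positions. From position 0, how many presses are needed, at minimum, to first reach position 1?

27 = 1·17 + 10
17 = 1·10 + 7
10 = 1·7 + 3
7 = 2·3 + 1
3 = 3·1 + 0
Back-substituting gives 17·8 ≡ 1 (mod 27).

8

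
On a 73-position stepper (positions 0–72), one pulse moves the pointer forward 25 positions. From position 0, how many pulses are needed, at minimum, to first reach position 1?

25·38 = 950 = 13·73 + 1, so 25⁻¹ ≡ 38 (mod 73).

38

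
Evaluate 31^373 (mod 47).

Successive squares of 31 mod 47: 31^1≡31, 31^2≡21, 31^4≡18, 31^8≡42, 31^16≡25, 31^32≡14, 31^64≡8, 31^128≡17, 31^256≡7.
Since 373 = 1 + 4 + 16 + 32 + 64 + 256 in binary, 31^373 ≡ 31·18·25·14·8·7 ≡ 41 (mod 47).

41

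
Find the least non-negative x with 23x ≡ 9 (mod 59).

44

23⁻¹ ≡ 18 (mod 59) because 23·18 = 414 = 7·59 + 1.
So x ≡ 18·9 = 162 ≡ 44 (mod 59).
Check: 23·44 = 1012 = 17·59 + 9.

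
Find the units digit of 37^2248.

1

Powers of 7 mod 10 repeat with period 4: 7, 9, 3, 1.
2248 leaves remainder 0 on division by 4, so 37^2248 ends in 1.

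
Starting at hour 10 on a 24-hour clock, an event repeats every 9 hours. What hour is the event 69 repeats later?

69·9 = 621.
621 = 25·24 + 21, so 621 mod 24 = 21.
(10 + 21) mod 24 = 7.

7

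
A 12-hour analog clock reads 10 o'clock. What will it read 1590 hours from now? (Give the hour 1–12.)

4

1590 − 132·12 = 6, so 1590 ≡ 6 (mod 12).
10 + 6 → 4 on a 12-hour dial.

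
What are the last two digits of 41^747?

81

By repeated squaring mod 100: 41^1≡41, 41^2≡81, 41^4≡61, 41^8≡21, 41^16≡41, 41^32≡81, 41^64≡61, 41^128≡21, 41^256≡41, 41^512≡81.
Since 747 = 1 + 2 + 8 + 32 + 64 + 128 + 512 in binary, 41^747 ≡ 41·81·21·81·61·21·81 ≡ 81 (mod 100).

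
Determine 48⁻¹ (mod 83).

83 = 1·48 + 35
48 = 1·35 + 13
35 = 2·13 + 9
13 = 1·9 + 4
9 = 2·4 + 1
4 = 4·1 + 0
Back-substituting gives 48·64 ≡ 1 (mod 83).

64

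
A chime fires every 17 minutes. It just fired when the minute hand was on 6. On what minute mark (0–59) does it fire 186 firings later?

186·17 = 3162.
3162 = 52·60 + 42, so 3162 mod 60 = 42.
(6 + 42) mod 60 = 48.

48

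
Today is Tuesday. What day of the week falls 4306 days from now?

4306 mod 7 = 1 (since 615·7 = 4305).
Tuesday + 1 day → Wednesday.

Wednesday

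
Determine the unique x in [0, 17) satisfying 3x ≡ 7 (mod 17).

8

3⁻¹ ≡ 6 (mod 17) because 3·6 = 18 = 1·17 + 1.
Multiplying both sides by 6: x ≡ 6·7 = 42 ≡ 8 (mod 17).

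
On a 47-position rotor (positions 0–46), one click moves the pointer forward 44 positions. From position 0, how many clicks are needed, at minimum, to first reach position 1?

31

47 = 1·44 + 3
44 = 14·3 + 2
3 = 1·2 + 1
2 = 2·1 + 0
Back-substituting gives 44·31 ≡ 1 (mod 47).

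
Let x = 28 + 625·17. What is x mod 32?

29

625·17 = 10625.
10625 = 332·32 + 1, so 10625 mod 32 = 1.
(28 + 1) mod 32 = 29.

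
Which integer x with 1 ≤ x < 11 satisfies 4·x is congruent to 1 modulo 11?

4·3 = 12 = 1·11 + 1, so 4⁻¹ ≡ 3 (mod 11).

3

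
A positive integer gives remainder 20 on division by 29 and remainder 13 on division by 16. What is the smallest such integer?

Since 16·20 ≡ 1 (mod 29), take x = 13 + 16·((20−13)·20 mod 29) = 13 + 16·24 = 397.
Check: 397 mod 29 = 20, 397 mod 16 = 13.

397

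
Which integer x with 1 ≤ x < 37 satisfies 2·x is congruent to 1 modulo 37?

19

37 = 18·2 + 1
2 = 2·1 + 0
Back-substituting gives 2·19 ≡ 1 (mod 37).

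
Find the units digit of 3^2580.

The units digit of 3^n cycles with period 4: 3, 9, 7, 1, …
2580 mod 4 = 0, so the last digit matches 3^4 = 1.

1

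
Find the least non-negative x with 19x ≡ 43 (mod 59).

The inverse of 19 mod 59 is 28 (since 19·28 = 532 ≡ 1).
So x ≡ 28·43 = 1204 ≡ 24 (mod 59).

24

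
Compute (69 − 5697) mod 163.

5697 mod 163 = 155 (since 34·163 = 5542).
(69 − 155) mod 163 = 77.

77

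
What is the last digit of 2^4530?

4

Last digits of 2^n: 2, 4, 8, 6 (period 4).
4530 leaves remainder 2 on division by 4, so 2^4530 ends in 4.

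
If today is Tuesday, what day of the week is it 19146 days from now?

19146 = 2735·7 + 1, so 19146 mod 7 = 1.
Tuesday + 1 day → Wednesday.

Wednesday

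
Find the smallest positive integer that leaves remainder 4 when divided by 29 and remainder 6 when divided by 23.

x ≡ 6 (mod 23) gives x ∈ {6, 29, 52, 75, 98, 121, 144, 167, …}.
The first of these with x mod 29 = 4 is 236.

236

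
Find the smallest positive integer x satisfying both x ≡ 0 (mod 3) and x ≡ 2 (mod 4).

x ≡ 0 (mod 3) gives x ∈ {0, 3, 6}.
The first of these with x mod 4 = 2 is 6.

6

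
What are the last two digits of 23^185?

Square-and-reduce mod 100: 23^1≡23, 23^2≡29, 23^4≡41, 23^8≡81, 23^16≡61, 23^32≡21, 23^64≡41, 23^128≡81.
185 = 1 + 8 + 16 + 32 + 128, so 23^185 ≡ 23·81·61·21·81 ≡ 43 (mod 100).

43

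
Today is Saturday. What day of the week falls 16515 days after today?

Monday

16515 = 2359·7 + 2, so 16515 mod 7 = 2.
Saturday + 2 days → Monday.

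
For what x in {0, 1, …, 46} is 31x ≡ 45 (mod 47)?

6

The inverse of 31 mod 47 is 44 (since 31·44 = 1364 ≡ 1).
Multiplying both sides by 44: x ≡ 44·45 = 1980 ≡ 6 (mod 47).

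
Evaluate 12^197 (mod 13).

By repeated squaring mod 13: 12^1≡12, 12^2≡1, 12^4≡1, 12^8≡1, 12^16≡1, 12^32≡1, 12^64≡1, 12^128≡1.
197 = 1 + 4 + 64 + 128, so 12^197 ≡ 12·1·1·1 ≡ 12 (mod 13).

12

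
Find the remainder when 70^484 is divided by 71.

1

Square-and-reduce mod 71: 70^1≡70, 70^2≡1, 70^4≡1, 70^8≡1, 70^16≡1, 70^32≡1, 70^64≡1, 70^128≡1, 70^256≡1.
Since 484 = 4 + 32 + 64 + 128 + 256 in binary, 70^484 ≡ 1·1·1·1·1 ≡ 1 (mod 71).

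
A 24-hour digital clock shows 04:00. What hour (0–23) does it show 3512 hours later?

3512 − 146·24 = 8, so 3512 ≡ 8 (mod 24).
(4 + 8) mod 24 = 12.

12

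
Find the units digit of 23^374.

Last digits of 3^n: 3, 9, 7, 1 (period 4).
374 leaves remainder 2 on division by 4, so 23^374 ends in 9.

9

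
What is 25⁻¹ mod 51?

49

51 = 2·25 + 1
25 = 25·1 + 0
Back-substituting gives 25·49 ≡ 1 (mod 51).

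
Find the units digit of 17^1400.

1

The units digit of 17^n cycles with period 4: 7, 9, 3, 1, …
1400 leaves remainder 0 on division by 4, so 17^1400 ends in 1.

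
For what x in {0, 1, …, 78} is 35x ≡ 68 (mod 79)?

35⁻¹ ≡ 70 (mod 79) because 35·70 = 2450 = 31·79 + 1.
So x ≡ 70·68 = 4760 ≡ 20 (mod 79).

20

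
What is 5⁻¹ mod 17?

5·7 = 35 = 2·17 + 1, so 5⁻¹ ≡ 7 (mod 17).

7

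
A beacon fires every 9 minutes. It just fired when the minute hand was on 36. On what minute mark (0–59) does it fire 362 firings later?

362·9 = 3258.
3258 − 54·60 = 18, so 3258 ≡ 18 (mod 60).
(36 + 18) mod 60 = 54.

54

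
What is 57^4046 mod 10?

Powers of 7 mod 10 repeat with period 4: 7, 9, 3, 1.
4046 mod 4 = 2, so the last digit matches 7^2 = 9.

9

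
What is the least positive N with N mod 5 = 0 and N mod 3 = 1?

Since 3·2 ≡ 1 (mod 5), take x = 1 + 3·((0−1)·2 mod 5) = 1 + 3·3 = 10.
Check: 10 mod 5 = 0, 10 mod 3 = 1.

10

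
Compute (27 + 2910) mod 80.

Dividing 2910 by 80 gives quotient 36 and remainder 30.
(27 + 30) mod 80 = 57.

57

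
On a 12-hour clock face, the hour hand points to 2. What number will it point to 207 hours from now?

5

207 − 17·12 = 3, so 207 ≡ 3 (mod 12).
2 + 3 → 5 on a 12-hour dial.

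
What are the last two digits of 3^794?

69

Successive squares of 3 mod 100: 3^1≡3, 3^2≡9, 3^4≡81, 3^8≡61, 3^16≡21, 3^32≡41, 3^64≡81, 3^128≡61, 3^256≡21, 3^512≡41.
Since 794 = 2 + 8 + 16 + 256 + 512 in binary, 3^794 ≡ 9·61·21·21·41 ≡ 69 (mod 100).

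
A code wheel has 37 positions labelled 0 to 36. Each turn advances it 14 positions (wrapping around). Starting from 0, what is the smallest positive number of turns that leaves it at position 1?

14·8 = 112 = 3·37 + 1, so 14⁻¹ ≡ 8 (mod 37).

8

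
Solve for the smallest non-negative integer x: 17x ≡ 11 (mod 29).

16

The inverse of 17 mod 29 is 12 (since 17·12 = 204 ≡ 1).
So x ≡ 12·11 = 132 ≡ 16 (mod 29).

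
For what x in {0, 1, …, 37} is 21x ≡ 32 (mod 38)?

The inverse of 21 mod 38 is 29 (since 21·29 = 609 ≡ 1).
Multiplying both sides by 29: x ≡ 29·32 = 928 ≡ 16 (mod 38).

16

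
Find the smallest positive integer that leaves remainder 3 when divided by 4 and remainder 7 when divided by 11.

x ≡ 3 (mod 4) gives x ∈ {3, 7}.
The first of these with x mod 11 = 7 is 7.

7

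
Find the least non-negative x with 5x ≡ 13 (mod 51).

23

5⁻¹ ≡ 41 (mod 51) because 5·41 = 205 = 4·51 + 1.
So x ≡ 41·13 = 533 ≡ 23 (mod 51).
Check: 5·23 = 115 = 2·51 + 13.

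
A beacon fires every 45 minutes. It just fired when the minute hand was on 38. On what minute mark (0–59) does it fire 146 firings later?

146·45 = 6570.
6570 − 109·60 = 30, so 6570 ≡ 30 (mod 60).
(38 + 30) mod 60 = 8.

8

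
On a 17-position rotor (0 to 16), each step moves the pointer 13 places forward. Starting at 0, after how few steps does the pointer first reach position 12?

13⁻¹ ≡ 4 (mod 17) because 13·4 = 52 = 3·17 + 1.
Multiplying both sides by 4: x ≡ 4·12 = 48 ≡ 14 (mod 17).

14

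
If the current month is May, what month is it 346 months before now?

July

346 mod 12 = 10 (since 28·12 = 336).
May − 10 months → July.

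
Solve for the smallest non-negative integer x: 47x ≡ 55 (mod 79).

60

The inverse of 47 mod 79 is 37 (since 47·37 = 1739 ≡ 1).
Multiplying both sides by 37: x ≡ 37·55 = 2035 ≡ 60 (mod 79).
Check: 47·60 = 2820 = 35·79 + 55.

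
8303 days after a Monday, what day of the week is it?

Tuesday

8303 = 1186·7 + 1, so 8303 mod 7 = 1.
Monday + 1 day → Tuesday.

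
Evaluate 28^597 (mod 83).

61

Square-and-reduce mod 83: 28^1≡28, 28^2≡37, 28^4≡41, 28^8≡21, 28^16≡26, 28^32≡12, 28^64≡61, 28^128≡69, 28^256≡30, 28^512≡70.
Since 597 = 1 + 4 + 16 + 64 + 512 in binary, 28^597 ≡ 28·41·26·61·70 ≡ 61 (mod 83).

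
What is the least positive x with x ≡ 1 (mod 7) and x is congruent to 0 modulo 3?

x ≡ 0 (mod 3) gives x ∈ {0, 3, 6, 9, 12, 15}.
The first of these with x mod 7 = 1 is 15.

15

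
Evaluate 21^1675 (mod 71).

By repeated squaring mod 71: 21^1≡21, 21^2≡15, 21^4≡12, 21^8≡2, 21^16≡4, 21^32≡16, 21^64≡43, 21^128≡3, 21^256≡9, 21^512≡10, 21^1024≡29.
1675 = 1 + 2 + 8 + 128 + 512 + 1024, so 21^1675 ≡ 21·15·2·3·10·29 ≡ 51 (mod 71).

51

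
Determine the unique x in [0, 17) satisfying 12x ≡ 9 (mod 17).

5

12⁻¹ ≡ 10 (mod 17) because 12·10 = 120 = 7·17 + 1.
Multiplying both sides by 10: x ≡ 10·9 = 90 ≡ 5 (mod 17).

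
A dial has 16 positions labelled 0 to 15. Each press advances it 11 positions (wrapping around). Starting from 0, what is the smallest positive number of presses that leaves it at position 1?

3

16 = 1·11 + 5
11 = 2·5 + 1
5 = 5·1 + 0
Back-substituting gives 11·3 ≡ 1 (mod 16).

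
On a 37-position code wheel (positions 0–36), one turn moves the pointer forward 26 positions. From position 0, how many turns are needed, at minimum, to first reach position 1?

10

26·10 = 260 = 7·37 + 1, so 26⁻¹ ≡ 10 (mod 37).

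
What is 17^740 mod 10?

The units digit of 17^n cycles with period 4: 7, 9, 3, 1, …
740 leaves remainder 0 on division by 4, so 17^740 ends in 1.

1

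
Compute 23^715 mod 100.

Square-and-reduce mod 100: 23^1≡23, 23^2≡29, 23^4≡41, 23^8≡81, 23^16≡61, 23^32≡21, 23^64≡41, 23^128≡81, 23^256≡61, 23^512≡21.
715 = 1 + 2 + 8 + 64 + 128 + 512, so 23^715 ≡ 23·29·81·41·81·21 ≡ 7 (mod 100).

7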